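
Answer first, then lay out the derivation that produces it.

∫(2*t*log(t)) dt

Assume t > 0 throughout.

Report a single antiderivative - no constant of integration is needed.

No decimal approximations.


The answer is t**2*log(t) - t**2/2.
Step 1. Integrate ∫(2*t*log(t)) dt by parts with u = log(t), dv = (2*t) dt, so v = t**2 [assuming t > 0]: now t**2*log(t) + ∫(-t) dt.
Step 2. Evaluate the standard form: now t**2*log(t) - t**2/2.
Answer: t**2*log(t) - t**2/2.


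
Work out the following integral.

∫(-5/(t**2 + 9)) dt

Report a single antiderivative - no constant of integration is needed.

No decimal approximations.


Answer: -5*atan(t/3)/3.


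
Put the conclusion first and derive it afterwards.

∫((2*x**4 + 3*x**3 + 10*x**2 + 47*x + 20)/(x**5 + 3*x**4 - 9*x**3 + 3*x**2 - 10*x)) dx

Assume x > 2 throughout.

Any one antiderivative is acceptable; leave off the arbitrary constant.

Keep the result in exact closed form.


The answer is -2*log(x) + 3*log(x - 2) + log(x + 5) - 4*atan(x).
Step 1. Decompose ∫((2*x**4 + 3*x**3 + 10*x**2 + 47*x + 20)/(x**5 + 3*x**4 - 9*x**3 + 3*x**2 - 10*x)) dx by partial fractions, (2*x**4 + 3*x**3 + 10*x**2 + 47*x + 20)/(x**5 + 3*x**4 - 9*x**3 + 3*x**2 - 10*x) = -4/(x**2 + 1) + 1/(x + 5) + 3/(x - 2) - 2/x: now ∫(-2/x) dx + ∫(3/(x - 2)) dx + ∫(1/(x + 5)) dx + ∫(-4/(x**2 + 1)) dx.
Step 2. Evaluate the standard form [assuming x > 2]: now 3*log(x - 2) + ∫(-2/x) dx + ∫(1/(x + 5)) dx + ∫(-4/(x**2 + 1)) dx.
Step 3. Evaluate the standard form [assuming x > -5]: now 3*log(x - 2) + log(x + 5) + ∫(-2/x) dx + ∫(-4/(x**2 + 1)) dx.
Step 4. Evaluate the standard form [assuming x > 0]: now -2*log(x) + 3*log(x - 2) + log(x + 5) + ∫(-4/(x**2 + 1)) dx.
Step 5. Evaluate the standard form: now -2*log(x) + 3*log(x - 2) + log(x + 5) - 4*atan(x).
Answer: -2*log(x) + 3*log(x - 2) + log(x + 5) - 4*atan(x).


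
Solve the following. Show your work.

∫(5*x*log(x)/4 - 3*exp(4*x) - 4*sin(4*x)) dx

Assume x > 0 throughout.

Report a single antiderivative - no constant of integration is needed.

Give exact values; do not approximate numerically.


Step 1. Rewrite: now ∫(5*x*log(x)/4) dx + ∫(-3*exp(4*x)) dx + ∫(-4*sin(4*x)) dx.
Step 2. Integrate ∫(5*x*log(x)/4) dx by parts with u = log(x), dv = (5*x/4) dx, so v = 5*x**2/8 [assuming x > 0]: now 5*x**2*log(x)/8 + ∫(-5*x/8) dx + ∫(-3*exp(4*x)) dx + ∫(-4*sin(4*x)) dx.
Step 3. Evaluate the standard form: now 5*x**2*log(x)/8 - 5*x**2/16 + ∫(-3*exp(4*x)) dx + ∫(-4*sin(4*x)) dx.
Step 4. Evaluate the standard form: now 5*x**2*log(x)/8 - 5*x**2/16 + cos(4*x) + ∫(-3*exp(4*x)) dx.
Step 5. Evaluate the standard form: now 5*x**2*log(x)/8 - 5*x**2/16 - 3*exp(4*x)/4 + cos(4*x).
Answer: 5*x**2*log(x)/8 - 5*x**2/16 - 3*exp(4*x)/4 + cos(4*x).


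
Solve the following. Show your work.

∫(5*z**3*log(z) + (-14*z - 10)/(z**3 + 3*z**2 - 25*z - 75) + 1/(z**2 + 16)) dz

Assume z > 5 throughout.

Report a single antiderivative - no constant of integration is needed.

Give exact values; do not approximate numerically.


Step 1. Rewrite: now ∫(5*z**3*log(z)) dz + ∫((-14*z - 10)/(z**3 + 3*z**2 - 25*z - 75)) dz + ∫(1/(z**2 + 16)) dz.
Step 2. Evaluate the standard form: now atan(z/4)/4 + ∫(5*z**3*log(z)) dz + ∫((-14*z - 10)/(z**3 + 3*z**2 - 25*z - 75)) dz.
Step 3. Decompose ∫((-14*z - 10)/(z**3 + 3*z**2 - 25*z - 75)) dz by partial fractions, (-14*z - 10)/(z**3 + 3*z**2 - 25*z - 75) = 3/(z + 5) - 2/(z + 3) - 1/(z - 5): now atan(z/4)/4 + ∫(5*z**3*log(z)) dz + ∫(-1/(z - 5)) dz + ∫(-2/(z + 3)) dz + ∫(3/(z + 5)) dz.
Step 4. Evaluate the standard form [assuming z > -5]: now 3*log(z + 5) + atan(z/4)/4 + ∫(5*z**3*log(z)) dz + ∫(-1/(z - 5)) dz + ∫(-2/(z + 3)) dz.
Step 5. Evaluate the standard form [assuming z > 5]: now -log(z - 5) + 3*log(z + 5) + atan(z/4)/4 + ∫(5*z**3*log(z)) dz + ∫(-2/(z + 3)) dz.
Step 6. Evaluate the standard form [assuming z > -3]: now -log(z - 5) - 2*log(z + 3) + 3*log(z + 5) + atan(z/4)/4 + ∫(5*z**3*log(z)) dz.
Step 7. Integrate ∫(5*z**3*log(z)) dz by parts with u = log(z), dv = (5*z**3) dz, so v = 5*z**4/4 [assuming z > 0]: now 5*z**4*log(z)/4 - log(z - 5) - 2*log(z + 3) + 3*log(z + 5) + atan(z/4)/4 + ∫(-5*z**3/4) dz.
Step 8. Evaluate the standard form: now 5*z**4*log(z)/4 - 5*z**4/16 - log(z - 5) - 2*log(z + 3) + 3*log(z + 5) + atan(z/4)/4.
Answer: 5*z**4*log(z)/4 - 5*z**4/16 - log(z - 5) - 2*log(z + 3) + 3*log(z + 5) + atan(z/4)/4.


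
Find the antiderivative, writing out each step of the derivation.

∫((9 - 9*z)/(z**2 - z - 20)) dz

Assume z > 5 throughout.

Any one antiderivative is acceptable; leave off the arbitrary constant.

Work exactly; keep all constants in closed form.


Step 1. Decompose ∫((9 - 9*z)/(z**2 - z - 20)) dz by partial fractions, (9 - 9*z)/(z**2 - z - 20) = -5/(z + 4) - 4/(z - 5): now ∫(-4/(z - 5)) dz + ∫(-5/(z + 4)) dz.
Step 2. Evaluate the standard form [assuming z > 5]: now -4*log(z - 5) + ∫(-5/(z + 4)) dz.
Step 3. Evaluate the standard form [assuming z > -4]: now -4*log(z - 5) - 5*log(z + 4).
Answer: -4*log(z - 5) - 5*log(z + 4).


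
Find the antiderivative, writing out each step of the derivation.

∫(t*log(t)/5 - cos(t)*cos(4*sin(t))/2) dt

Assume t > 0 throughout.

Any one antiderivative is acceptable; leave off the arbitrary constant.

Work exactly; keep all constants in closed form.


Step 1. Rewrite: now ∫(t*log(t)/5) dt + ∫(-cos(t)*cos(4*sin(t))/2) dt.
Step 2. Substitute u = sin(t), turning ∫(-cos(t)*cos(4*sin(t))/2) dt into ∫(-cos(4*u)/2) du: now ∫(t*log(t)/5) dt + ∫(-cos(4*u)/2) du.
Step 3. Evaluate the standard form: now -sin(4*u)/8 + ∫(t*log(t)/5) dt.
Step 4. Substitute back u = sin(t): now -sin(4*sin(t))/8 + ∫(t*log(t)/5) dt.
Step 5. Integrate ∫(t*log(t)/5) dt by parts with u = log(t), dv = (t/5) dt, so v = t**2/10 [assuming t > 0]: now t**2*log(t)/10 - sin(4*sin(t))/8 + ∫(-t/10) dt.
Step 6. Evaluate the standard form: now t**2*log(t)/10 - t**2/20 - sin(4*sin(t))/8.
Answer: t**2*log(t)/10 - t**2/20 - sin(4*sin(t))/8.


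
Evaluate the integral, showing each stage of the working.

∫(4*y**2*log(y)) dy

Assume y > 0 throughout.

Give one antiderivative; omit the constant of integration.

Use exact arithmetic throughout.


Step 1. Integrate ∫(4*y**2*log(y)) dy by parts with u = log(y), dv = (4*y**2) dy, so v = 4*y**3/3 [assuming y > 0]: now 4*y**3*log(y)/3 + ∫(-4*y**2/3) dy.
Step 2. Evaluate the standard form: now 4*y**3*log(y)/3 - 4*y**3/9.
Answer: 4*y**3*log(y)/3 - 4*y**3/9.


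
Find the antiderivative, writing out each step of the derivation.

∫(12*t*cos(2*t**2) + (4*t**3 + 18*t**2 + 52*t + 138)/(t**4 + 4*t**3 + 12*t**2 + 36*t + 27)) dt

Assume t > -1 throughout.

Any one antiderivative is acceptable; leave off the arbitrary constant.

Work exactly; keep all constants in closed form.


Step 1. Rewrite: now ∫(12*t*cos(2*t**2)) dt + ∫((4*t**3 + 18*t**2 + 52*t + 138)/(t**4 + 4*t**3 + 12*t**2 + 36*t + 27)) dt.
Step 2. Decompose ∫((4*t**3 + 18*t**2 + 52*t + 138)/(t**4 + 4*t**3 + 12*t**2 + 36*t + 27)) dt by partial fractions, (4*t**3 + 18*t**2 + 52*t + 138)/(t**4 + 4*t**3 + 12*t**2 + 36*t + 27) = 4/(t**2 + 9) - 1/(t + 3) + 5/(t + 1): now ∫(12*t*cos(2*t**2)) dt + ∫(5/(t + 1)) dt + ∫(-1/(t + 3)) dt + ∫(4/(t**2 + 9)) dt.
Step 3. Evaluate the standard form [assuming t > -3]: now -log(t + 3) + ∫(12*t*cos(2*t**2)) dt + ∫(5/(t + 1)) dt + ∫(4/(t**2 + 9)) dt.
Step 4. Evaluate the standard form [assuming t > -1]: now 5*log(t + 1) - log(t + 3) + ∫(12*t*cos(2*t**2)) dt + ∫(4/(t**2 + 9)) dt.
Step 5. Evaluate the standard form: now 5*log(t + 1) - log(t + 3) + 4*atan(t/3)/3 + ∫(12*t*cos(2*t**2)) dt.
Step 6. Substitute u = t**2, turning ∫(12*t*cos(2*t**2)) dt into ∫(6*cos(2*u)) du: now 5*log(t + 1) - log(t + 3) + 4*atan(t/3)/3 + ∫(6*cos(2*u)) du.
Step 7. Evaluate the standard form: now 5*log(t + 1) - log(t + 3) + 3*sin(2*u) + 4*atan(t/3)/3.
Step 8. Substitute back u = t**2: now 5*log(t + 1) - log(t + 3) + 3*sin(2*t**2) + 4*atan(t/3)/3.
Answer: 5*log(t + 1) - log(t + 3) + 3*sin(2*t**2) + 4*atan(t/3)/3.


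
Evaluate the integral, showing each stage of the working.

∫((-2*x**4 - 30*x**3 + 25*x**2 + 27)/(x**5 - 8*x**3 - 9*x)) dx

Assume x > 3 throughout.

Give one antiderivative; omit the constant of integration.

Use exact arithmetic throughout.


Step 1. Decompose ∫((-2*x**4 - 30*x**3 + 25*x**2 + 27)/(x**5 - 8*x**3 - 9*x)) dx by partial fractions, (-2*x**4 - 30*x**3 + 25*x**2 + 27)/(x**5 - 8*x**3 - 9*x) = -3/(x**2 + 1) + 5/(x + 3) - 4/(x - 3) - 3/x: now ∫(-3/x) dx + ∫(-4/(x - 3)) dx + ∫(5/(x + 3)) dx + ∫(-3/(x**2 + 1)) dx.
Step 2. Evaluate the standard form [assuming x > 3]: now -4*log(x - 3) + ∫(-3/x) dx + ∫(5/(x + 3)) dx + ∫(-3/(x**2 + 1)) dx.
Step 3. Evaluate the standard form [assuming x > 0]: now -3*log(x) - 4*log(x - 3) + ∫(5/(x + 3)) dx + ∫(-3/(x**2 + 1)) dx.
Step 4. Evaluate the standard form [assuming x > -3]: now -3*log(x) - 4*log(x - 3) + 5*log(x + 3) + ∫(-3/(x**2 + 1)) dx.
Step 5. Evaluate the standard form: now -3*log(x) - 4*log(x - 3) + 5*log(x + 3) - 3*atan(x).
Answer: -3*log(x) - 4*log(x - 3) + 5*log(x + 3) - 3*atan(x).


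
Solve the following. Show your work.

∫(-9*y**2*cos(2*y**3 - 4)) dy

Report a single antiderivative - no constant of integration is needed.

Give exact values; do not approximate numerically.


Step 1. Substitute u = y**3 - 2, turning ∫(-9*y**2*cos(2*y**3 - 4)) dy into ∫(-3*cos(2*u)) du: now ∫(-3*cos(2*u)) du.
Step 2. Evaluate the standard form: now -3*sin(2*u)/2.
Step 3. Substitute back u = y**3 - 2: now -3*sin(2*y**3 - 4)/2.
Answer: -3*sin(2*y**3 - 4)/2.


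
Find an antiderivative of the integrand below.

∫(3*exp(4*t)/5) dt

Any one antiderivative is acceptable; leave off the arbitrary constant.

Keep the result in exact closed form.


Answer: 3*exp(4*t)/20.


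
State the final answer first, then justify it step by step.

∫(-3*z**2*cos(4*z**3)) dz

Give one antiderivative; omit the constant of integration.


The answer is -sin(4*z**3)/4.
Step 1. Substitute u = z**3, turning ∫(-3*z**2*cos(4*z**3)) dz into ∫(-cos(4*u)) du: now ∫(-cos(4*u)) du.
Step 2. Evaluate the standard form: now -sin(4*u)/4.
Step 3. Substitute back u = z**3: now -sin(4*z**3)/4.
Answer: -sin(4*z**3)/4.


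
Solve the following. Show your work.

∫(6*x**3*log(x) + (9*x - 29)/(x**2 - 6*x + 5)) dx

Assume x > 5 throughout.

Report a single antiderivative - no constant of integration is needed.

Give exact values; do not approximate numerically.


Step 1. Rewrite: now ∫(6*x**3*log(x)) dx + ∫((9*x - 29)/(x**2 - 6*x + 5)) dx.
Step 2. Integrate ∫(6*x**3*log(x)) dx by parts with u = log(x), dv = (6*x**3) dx, so v = 3*x**4/2 [assuming x > 0]: now 3*x**4*log(x)/2 + ∫(-3*x**3/2) dx + ∫((9*x - 29)/(x**2 - 6*x + 5)) dx.
Step 3. Evaluate the standard form: now 3*x**4*log(x)/2 - 3*x**4/8 + ∫((9*x - 29)/(x**2 - 6*x + 5)) dx.
Step 4. Decompose ∫((9*x - 29)/(x**2 - 6*x + 5)) dx by partial fractions, (9*x - 29)/(x**2 - 6*x + 5) = 5/(x - 1) + 4/(x - 5): now 3*x**4*log(x)/2 - 3*x**4/8 + ∫(4/(x - 5)) dx + ∫(5/(x - 1)) dx.
Step 5. Evaluate the standard form [assuming x > 5]: now 3*x**4*log(x)/2 - 3*x**4/8 + 4*log(x - 5) + ∫(5/(x - 1)) dx.
Step 6. Evaluate the standard form [assuming x > 1]: now 3*x**4*log(x)/2 - 3*x**4/8 + 4*log(x - 5) + 5*log(x - 1).
Answer: 3*x**4*log(x)/2 - 3*x**4/8 + 4*log(x - 5) + 5*log(x - 1).


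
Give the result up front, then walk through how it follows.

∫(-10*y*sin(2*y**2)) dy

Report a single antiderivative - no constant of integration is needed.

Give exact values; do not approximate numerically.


The answer is 5*cos(2*y**2)/2.
Step 1. Substitute u = y**2, turning ∫(-10*y*sin(2*y**2)) dy into ∫(-5*sin(2*u)) du: now ∫(-5*sin(2*u)) du.
Step 2. Evaluate the standard form: now 5*cos(2*u)/2.
Step 3. Substitute back u = y**2: now 5*cos(2*y**2)/2.
Answer: 5*cos(2*y**2)/2.


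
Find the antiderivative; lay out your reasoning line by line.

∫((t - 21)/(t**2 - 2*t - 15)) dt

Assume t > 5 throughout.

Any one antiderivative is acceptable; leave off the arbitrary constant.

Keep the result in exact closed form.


Step 1. Decompose ∫((t - 21)/(t**2 - 2*t - 15)) dt by partial fractions, (t - 21)/(t**2 - 2*t - 15) = 3/(t + 3) - 2/(t - 5): now ∫(-2/(t - 5)) dt + ∫(3/(t + 3)) dt.
Step 2. Evaluate the standard form [assuming t > -3]: now 3*log(t + 3) + ∫(-2/(t - 5)) dt.
Step 3. Evaluate the standard form [assuming t > 5]: now -2*log(t - 5) + 3*log(t + 3).
Answer: -2*log(t - 5) + 3*log(t + 3).


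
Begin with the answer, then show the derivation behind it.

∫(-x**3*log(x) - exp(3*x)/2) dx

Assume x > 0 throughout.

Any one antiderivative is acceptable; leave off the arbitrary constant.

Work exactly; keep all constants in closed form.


The answer is -x**4*log(x)/4 + x**4/16 - exp(3*x)/6.
Step 1. Rewrite: now ∫(-x**3*log(x)) dx + ∫(-exp(3*x)/2) dx.
Step 2. Integrate ∫(-x**3*log(x)) dx by parts with u = log(x), dv = (-x**3) dx, so v = -x**4/4 [assuming x > 0]: now -x**4*log(x)/4 + ∫(x**3/4) dx + ∫(-exp(3*x)/2) dx.
Step 3. Evaluate the standard form: now -x**4*log(x)/4 + x**4/16 + ∫(-exp(3*x)/2) dx.
Step 4. Evaluate the standard form: now -x**4*log(x)/4 + x**4/16 - exp(3*x)/6.
Answer: -x**4*log(x)/4 + x**4/16 - exp(3*x)/6.


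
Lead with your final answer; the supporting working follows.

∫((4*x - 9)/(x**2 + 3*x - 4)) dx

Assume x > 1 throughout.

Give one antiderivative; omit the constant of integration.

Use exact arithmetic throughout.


The answer is -log(x - 1) + 5*log(x + 4).
Step 1. Decompose ∫((4*x - 9)/(x**2 + 3*x - 4)) dx by partial fractions, (4*x - 9)/(x**2 + 3*x - 4) = 5/(x + 4) - 1/(x - 1): now ∫(-1/(x - 1)) dx + ∫(5/(x + 4)) dx.
Step 2. Evaluate the standard form [assuming x > 1]: now -log(x - 1) + ∫(5/(x + 4)) dx.
Step 3. Evaluate the standard form [assuming x > -4]: now -log(x - 1) + 5*log(x + 4).
Answer: -log(x - 1) + 5*log(x + 4).


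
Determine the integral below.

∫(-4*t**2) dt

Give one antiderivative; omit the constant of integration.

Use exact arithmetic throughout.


Answer: -4*t**3/3.


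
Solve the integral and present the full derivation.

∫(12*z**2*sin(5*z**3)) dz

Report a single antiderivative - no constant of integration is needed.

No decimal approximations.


Step 1. Substitute u = z**3, turning ∫(12*z**2*sin(5*z**3)) dz into ∫(4*sin(5*u)) du: now ∫(4*sin(5*u)) du.
Step 2. Evaluate the standard form: now -4*cos(5*u)/5.
Step 3. Substitute back u = z**3: now -4*cos(5*z**3)/5.
Answer: -4*cos(5*z**3)/5.


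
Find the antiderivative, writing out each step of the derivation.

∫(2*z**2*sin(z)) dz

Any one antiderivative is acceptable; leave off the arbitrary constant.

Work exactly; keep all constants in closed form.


Step 1. Integrate ∫(2*z**2*sin(z)) dz by parts with u = z**2, dv = (2*sin(z)) dz, so v = -2*cos(z): now -2*z**2*cos(z) + ∫(4*z*cos(z)) dz.
Step 2. Integrate ∫(4*z*cos(z)) dz by parts with u = z, dv = (4*cos(z)) dz, so v = 4*sin(z): now -2*z**2*cos(z) + 4*z*sin(z) + ∫(-4*sin(z)) dz.
Step 3. Evaluate the standard form: now -2*z**2*cos(z) + 4*z*sin(z) + 4*cos(z).
Answer: -2*z**2*cos(z) + 4*z*sin(z) + 4*cos(z).


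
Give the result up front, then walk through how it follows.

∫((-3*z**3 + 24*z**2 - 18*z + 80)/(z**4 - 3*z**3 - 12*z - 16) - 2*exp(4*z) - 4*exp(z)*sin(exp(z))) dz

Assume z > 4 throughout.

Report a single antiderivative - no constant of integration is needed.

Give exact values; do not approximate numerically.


The answer is -exp(4*z)/2 + 2*log(z - 4) - 5*log(z + 1) + 4*cos(exp(z)) + atan(z/2).
Step 1. Rewrite: now ∫((-3*z**3 + 24*z**2 - 18*z + 80)/(z**4 - 3*z**3 - 12*z - 16)) dz + ∫(-4*exp(z)*sin(exp(z))) dz + ∫(-2*exp(4*z)) dz.
Step 2. Decompose ∫((-3*z**3 + 24*z**2 - 18*z + 80)/(z**4 - 3*z**3 - 12*z - 16)) dz by partial fractions, (-3*z**3 + 24*z**2 - 18*z + 80)/(z**4 - 3*z**3 - 12*z - 16) = 2/(z**2 + 4) - 5/(z + 1) + 2/(z - 4): now ∫(-4*exp(z)*sin(exp(z))) dz + ∫(2/(z - 4)) dz + ∫(-5/(z + 1)) dz + ∫(2/(z**2 + 4)) dz + ∫(-2*exp(4*z)) dz.
Step 3. Evaluate the standard form [assuming z > 4]: now 2*log(z - 4) + ∫(-4*exp(z)*sin(exp(z))) dz + ∫(-5/(z + 1)) dz + ∫(2/(z**2 + 4)) dz + ∫(-2*exp(4*z)) dz.
Step 4. Evaluate the standard form [assuming z > -1]: now 2*log(z - 4) - 5*log(z + 1) + ∫(-4*exp(z)*sin(exp(z))) dz + ∫(2/(z**2 + 4)) dz + ∫(-2*exp(4*z)) dz.
Step 5. Evaluate the standard form: now 2*log(z - 4) - 5*log(z + 1) + atan(z/2) + ∫(-4*exp(z)*sin(exp(z))) dz + ∫(-2*exp(4*z)) dz.
Step 6. Substitute u = exp(z), turning ∫(-4*exp(z)*sin(exp(z))) dz into ∫(-4*sin(u)) du: now 2*log(z - 4) - 5*log(z + 1) + atan(z/2) + ∫(-2*exp(4*z)) dz + ∫(-4*sin(u)) du.
Step 7. Evaluate the standard form: now 2*log(z - 4) - 5*log(z + 1) + 4*cos(u) + atan(z/2) + ∫(-2*exp(4*z)) dz.
Step 8. Substitute back u = exp(z): now 2*log(z - 4) - 5*log(z + 1) + 4*cos(exp(z)) + atan(z/2) + ∫(-2*exp(4*z)) dz.
Step 9. Evaluate the standard form: now -exp(4*z)/2 + 2*log(z - 4) - 5*log(z + 1) + 4*cos(exp(z)) + atan(z/2).
Answer: -exp(4*z)/2 + 2*log(z - 4) - 5*log(z + 1) + 4*cos(exp(z)) + atan(z/2).


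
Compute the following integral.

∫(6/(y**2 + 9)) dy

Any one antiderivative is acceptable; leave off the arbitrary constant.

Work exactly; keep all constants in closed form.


Answer: 2*atan(y/3).


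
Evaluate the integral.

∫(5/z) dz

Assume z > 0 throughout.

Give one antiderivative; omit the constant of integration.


Answer: 5*log(z).


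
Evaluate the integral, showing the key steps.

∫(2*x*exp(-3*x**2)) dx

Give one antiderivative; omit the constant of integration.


Step 1. Substitute u = x**2, turning ∫(2*x*exp(-3*x**2)) dx into ∫(exp(-3*u)) du: now ∫(exp(-3*u)) du.
Step 2. Evaluate the standard form: now -exp(-3*u)/3.
Step 3. Substitute back u = x**2: now -exp(-3*x**2)/3.
Answer: -exp(-3*x**2)/3.


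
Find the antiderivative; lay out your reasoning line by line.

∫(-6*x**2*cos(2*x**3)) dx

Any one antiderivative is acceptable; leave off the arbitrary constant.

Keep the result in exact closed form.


Step 1. Substitute u = x**3, turning ∫(-6*x**2*cos(2*x**3)) dx into ∫(-2*cos(2*u)) du: now ∫(-2*cos(2*u)) du.
Step 2. Evaluate the standard form: now -sin(2*u).
Step 3. Substitute back u = x**3: now -sin(2*x**3).
Answer: -sin(2*x**3).


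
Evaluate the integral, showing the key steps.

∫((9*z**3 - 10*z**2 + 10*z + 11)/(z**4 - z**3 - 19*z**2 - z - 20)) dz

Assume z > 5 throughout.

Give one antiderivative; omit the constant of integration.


Step 1. Decompose ∫((9*z**3 - 10*z**2 + 10*z + 11)/(z**4 - z**3 - 19*z**2 - z - 20)) dz by partial fractions, (9*z**3 - 10*z**2 + 10*z + 11)/(z**4 - z**3 - 19*z**2 - z - 20) = -1/(z**2 + 1) + 5/(z + 4) + 4/(z - 5): now ∫(4/(z - 5)) dz + ∫(5/(z + 4)) dz + ∫(-1/(z**2 + 1)) dz.
Step 2. Evaluate the standard form [assuming z > -4]: now 5*log(z + 4) + ∫(4/(z - 5)) dz + ∫(-1/(z**2 + 1)) dz.
Step 3. Evaluate the standard form [assuming z > 5]: now 4*log(z - 5) + 5*log(z + 4) + ∫(-1/(z**2 + 1)) dz.
Step 4. Evaluate the standard form: now 4*log(z - 5) + 5*log(z + 4) - atan(z).
Answer: 4*log(z - 5) + 5*log(z + 4) - atan(z).


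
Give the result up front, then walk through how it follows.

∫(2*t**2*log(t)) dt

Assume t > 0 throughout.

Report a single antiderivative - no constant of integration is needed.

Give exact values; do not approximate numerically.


The answer is 2*t**3*log(t)/3 - 2*t**3/9.
Step 1. Integrate ∫(2*t**2*log(t)) dt by parts with u = log(t), dv = (2*t**2) dt, so v = 2*t**3/3 [assuming t > 0]: now 2*t**3*log(t)/3 + ∫(-2*t**2/3) dt.
Step 2. Evaluate the standard form: now 2*t**3*log(t)/3 - 2*t**3/9.
Answer: 2*t**3*log(t)/3 - 2*t**3/9.


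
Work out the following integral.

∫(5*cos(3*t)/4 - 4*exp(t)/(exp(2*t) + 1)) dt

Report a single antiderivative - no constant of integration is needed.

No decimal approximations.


Answer: 5*sin(3*t)/12 - 4*atan(exp(t)).


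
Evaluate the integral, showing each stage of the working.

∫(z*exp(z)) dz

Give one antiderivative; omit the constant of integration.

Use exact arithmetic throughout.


Step 1. Integrate ∫(z*exp(z)) dz by parts with u = z, dv = (exp(z)) dz, so v = exp(z): now z*exp(z) + ∫(-exp(z)) dz.
Step 2. Evaluate the standard form: now z*exp(z) - exp(z).
Answer: z*exp(z) - exp(z).


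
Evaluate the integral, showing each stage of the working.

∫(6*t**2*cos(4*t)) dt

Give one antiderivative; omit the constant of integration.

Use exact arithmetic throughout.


Step 1. Integrate ∫(6*t**2*cos(4*t)) dt by parts with u = t**2, dv = (6*cos(4*t)) dt, so v = 3*sin(4*t)/2: now 3*t**2*sin(4*t)/2 + ∫(-3*t*sin(4*t)) dt.
Step 2. Integrate ∫(-3*t*sin(4*t)) dt by parts with u = t, dv = (-3*sin(4*t)) dt, so v = 3*cos(4*t)/4: now 3*t**2*sin(4*t)/2 + 3*t*cos(4*t)/4 + ∫(-3*cos(4*t)/4) dt.
Step 3. Evaluate the standard form: now 3*t**2*sin(4*t)/2 + 3*t*cos(4*t)/4 - 3*sin(4*t)/16.
Answer: 3*t**2*sin(4*t)/2 + 3*t*cos(4*t)/4 - 3*sin(4*t)/16.


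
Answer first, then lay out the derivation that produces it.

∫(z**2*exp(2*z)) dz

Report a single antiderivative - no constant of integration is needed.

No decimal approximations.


The answer is z**2*exp(2*z)/2 - z*exp(2*z)/2 + exp(2*z)/4.
Step 1. Integrate ∫(z**2*exp(2*z)) dz by parts with u = z**2, dv = (exp(2*z)) dz, so v = exp(2*z)/2: now z**2*exp(2*z)/2 + ∫(-z*exp(2*z)) dz.
Step 2. Integrate ∫(-z*exp(2*z)) dz by parts with u = z, dv = (-exp(2*z)) dz, so v = -exp(2*z)/2: now z**2*exp(2*z)/2 - z*exp(2*z)/2 + ∫(exp(2*z)/2) dz.
Step 3. Evaluate the standard form: now z**2*exp(2*z)/2 - z*exp(2*z)/2 + exp(2*z)/4.
Answer: z**2*exp(2*z)/2 - z*exp(2*z)/2 + exp(2*z)/4.


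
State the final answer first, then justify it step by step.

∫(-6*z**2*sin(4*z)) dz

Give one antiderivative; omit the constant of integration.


The answer is 3*z**2*cos(4*z)/2 - 3*z*sin(4*z)/4 - 3*cos(4*z)/16.
Step 1. Integrate ∫(-6*z**2*sin(4*z)) dz by parts with u = z**2, dv = (-6*sin(4*z)) dz, so v = 3*cos(4*z)/2: now 3*z**2*cos(4*z)/2 + ∫(-3*z*cos(4*z)) dz.
Step 2. Integrate ∫(-3*z*cos(4*z)) dz by parts with u = z, dv = (-3*cos(4*z)) dz, so v = -3*sin(4*z)/4: now 3*z**2*cos(4*z)/2 - 3*z*sin(4*z)/4 + ∫(3*sin(4*z)/4) dz.
Step 3. Evaluate the standard form: now 3*z**2*cos(4*z)/2 - 3*z*sin(4*z)/4 - 3*cos(4*z)/16.
Answer: 3*z**2*cos(4*z)/2 - 3*z*sin(4*z)/4 - 3*cos(4*z)/16.


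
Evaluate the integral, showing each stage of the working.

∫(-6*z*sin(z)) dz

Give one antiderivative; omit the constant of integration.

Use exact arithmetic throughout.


Step 1. Integrate ∫(-6*z*sin(z)) dz by parts with u = z, dv = (-6*sin(z)) dz, so v = 6*cos(z): now 6*z*cos(z) + ∫(-6*cos(z)) dz.
Step 2. Evaluate the standard form: now 6*z*cos(z) - 6*sin(z).
Answer: 6*z*cos(z) - 6*sin(z).


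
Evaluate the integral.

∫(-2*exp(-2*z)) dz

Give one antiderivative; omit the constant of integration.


Answer: exp(-2*z).


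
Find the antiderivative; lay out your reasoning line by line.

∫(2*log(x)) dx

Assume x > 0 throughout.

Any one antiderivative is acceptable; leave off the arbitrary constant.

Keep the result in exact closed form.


Step 1. Integrate ∫(2*log(x)) dx by parts with u = log(x), dv = (2) dx, so v = 2*x [assuming x > 0]: now 2*x*log(x) + ∫(-2) dx.
Step 2. Evaluate the standard form: now 2*x*log(x) - 2*x.
Answer: 2*x*log(x) - 2*x.


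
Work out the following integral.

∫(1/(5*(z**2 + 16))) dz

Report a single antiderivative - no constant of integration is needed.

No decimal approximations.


Answer: atan(z/4)/20.


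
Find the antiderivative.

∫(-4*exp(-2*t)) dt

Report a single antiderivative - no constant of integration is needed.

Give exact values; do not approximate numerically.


Answer: 2*exp(-2*t).


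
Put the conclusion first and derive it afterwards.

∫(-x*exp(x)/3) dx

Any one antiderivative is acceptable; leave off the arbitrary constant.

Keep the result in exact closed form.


The answer is -x*exp(x)/3 + exp(x)/3.
Step 1. Integrate ∫(-x*exp(x)/3) dx by parts with u = x, dv = (-exp(x)/3) dx, so v = -exp(x)/3: now -x*exp(x)/3 + ∫(exp(x)/3) dx.
Step 2. Evaluate the standard form: now -x*exp(x)/3 + exp(x)/3.
Answer: -x*exp(x)/3 + exp(x)/3.


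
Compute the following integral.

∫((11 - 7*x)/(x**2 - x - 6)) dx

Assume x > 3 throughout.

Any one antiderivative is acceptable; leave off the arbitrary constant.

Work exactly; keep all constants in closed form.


Answer: -2*log(x - 3) - 5*log(x + 2).


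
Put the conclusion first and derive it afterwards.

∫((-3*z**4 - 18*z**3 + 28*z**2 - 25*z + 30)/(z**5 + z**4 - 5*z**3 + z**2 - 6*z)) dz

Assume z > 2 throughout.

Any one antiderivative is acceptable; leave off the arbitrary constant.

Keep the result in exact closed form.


The answer is -5*log(z) - 2*log(z - 2) + 4*log(z + 3) + atan(z).
Step 1. Decompose ∫((-3*z**4 - 18*z**3 + 28*z**2 - 25*z + 30)/(z**5 + z**4 - 5*z**3 + z**2 - 6*z)) dz by partial fractions, (-3*z**4 - 18*z**3 + 28*z**2 - 25*z + 30)/(z**5 + z**4 - 5*z**3 + z**2 - 6*z) = 1/(z**2 + 1) + 4/(z + 3) - 2/(z - 2) - 5/z: now ∫(-5/z) dz + ∫(-2/(z - 2)) dz + ∫(4/(z + 3)) dz + ∫(1/(z**2 + 1)) dz.
Step 2. Evaluate the standard form [assuming z > 2]: now -2*log(z - 2) + ∫(-5/z) dz + ∫(4/(z + 3)) dz + ∫(1/(z**2 + 1)) dz.
Step 3. Evaluate the standard form [assuming z > -3]: now -2*log(z - 2) + 4*log(z + 3) + ∫(-5/z) dz + ∫(1/(z**2 + 1)) dz.
Step 4. Evaluate the standard form [assuming z > 0]: now -5*log(z) - 2*log(z - 2) + 4*log(z + 3) + ∫(1/(z**2 + 1)) dz.
Step 5. Evaluate the standard form: now -5*log(z) - 2*log(z - 2) + 4*log(z + 3) + atan(z).
Answer: -5*log(z) - 2*log(z - 2) + 4*log(z + 3) + atan(z).


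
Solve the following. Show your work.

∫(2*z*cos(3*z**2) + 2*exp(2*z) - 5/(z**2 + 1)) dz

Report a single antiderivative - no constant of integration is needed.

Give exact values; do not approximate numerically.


Step 1. Rewrite: now ∫(2*z*cos(3*z**2)) dz + ∫(-5/(z**2 + 1)) dz + ∫(2*exp(2*z)) dz.
Step 2. Evaluate the standard form: now exp(2*z) + ∫(2*z*cos(3*z**2)) dz + ∫(-5/(z**2 + 1)) dz.
Step 3. Substitute u = z**2, turning ∫(2*z*cos(3*z**2)) dz into ∫(cos(3*u)) du: now exp(2*z) + ∫(-5/(z**2 + 1)) dz + ∫(cos(3*u)) du.
Step 4. Evaluate the standard form: now exp(2*z) + sin(3*u)/3 + ∫(-5/(z**2 + 1)) dz.
Step 5. Substitute back u = z**2: now exp(2*z) + sin(3*z**2)/3 + ∫(-5/(z**2 + 1)) dz.
Step 6. Evaluate the standard form: now exp(2*z) + sin(3*z**2)/3 - 5*atan(z).
Answer: exp(2*z) + sin(3*z**2)/3 - 5*atan(z).


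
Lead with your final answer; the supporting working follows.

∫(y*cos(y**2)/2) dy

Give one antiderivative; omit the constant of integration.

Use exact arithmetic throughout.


The answer is sin(y**2)/4.
Step 1. Substitute u = y**2, turning ∫(y*cos(y**2)/2) dy into ∫(cos(u)/4) du: now ∫(cos(u)/4) du.
Step 2. Evaluate the standard form: now sin(u)/4.
Step 3. Substitute back u = y**2: now sin(y**2)/4.
Answer: sin(y**2)/4.


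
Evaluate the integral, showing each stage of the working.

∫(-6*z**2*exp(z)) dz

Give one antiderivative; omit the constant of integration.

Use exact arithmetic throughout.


Step 1. Integrate ∫(-6*z**2*exp(z)) dz by parts with u = z**2, dv = (-6*exp(z)) dz, so v = -6*exp(z): now -6*z**2*exp(z) + ∫(12*z*exp(z)) dz.
Step 2. Integrate ∫(12*z*exp(z)) dz by parts with u = z, dv = (12*exp(z)) dz, so v = 12*exp(z): now -6*z**2*exp(z) + 12*z*exp(z) + ∫(-12*exp(z)) dz.
Step 3. Evaluate the standard form: now -6*z**2*exp(z) + 12*z*exp(z) - 12*exp(z).
Answer: -6*z**2*exp(z) + 12*z*exp(z) - 12*exp(z).


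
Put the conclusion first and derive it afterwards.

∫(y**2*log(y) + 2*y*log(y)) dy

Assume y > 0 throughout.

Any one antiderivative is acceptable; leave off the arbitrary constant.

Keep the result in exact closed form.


The answer is y**3*log(y)/3 - y**3/9 + y**2*log(y) - y**2/2.
Step 1. Rewrite: now ∫(2*y*log(y)) dy + ∫(y**2*log(y)) dy.
Step 2. Integrate ∫(y**2*log(y)) dy by parts with u = log(y), dv = (y**2) dy, so v = y**3/3 [assuming y > 0]: now y**3*log(y)/3 + ∫(-y**2/3) dy + ∫(2*y*log(y)) dy.
Step 3. Evaluate the standard form: now y**3*log(y)/3 - y**3/9 + ∫(2*y*log(y)) dy.
Step 4. Integrate ∫(2*y*log(y)) dy by parts with u = log(y), dv = (2*y) dy, so v = y**2 [assuming y > 0]: now y**3*log(y)/3 - y**3/9 + y**2*log(y) + ∫(-y) dy.
Step 5. Evaluate the standard form: now y**3*log(y)/3 - y**3/9 + y**2*log(y) - y**2/2.
Answer: y**3*log(y)/3 - y**3/9 + y**2*log(y) - y**2/2.


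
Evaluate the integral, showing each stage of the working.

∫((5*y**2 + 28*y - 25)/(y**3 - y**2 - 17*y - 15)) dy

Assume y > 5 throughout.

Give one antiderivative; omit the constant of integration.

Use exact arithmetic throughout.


Step 1. Decompose ∫((5*y**2 + 28*y - 25)/(y**3 - y**2 - 17*y - 15)) dy by partial fractions, (5*y**2 + 28*y - 25)/(y**3 - y**2 - 17*y - 15) = -4/(y + 3) + 4/(y + 1) + 5/(y - 5): now ∫(5/(y - 5)) dy + ∫(4/(y + 1)) dy + ∫(-4/(y + 3)) dy.
Step 2. Evaluate the standard form [assuming y > -1]: now 4*log(y + 1) + ∫(5/(y - 5)) dy + ∫(-4/(y + 3)) dy.
Step 3. Evaluate the standard form [assuming y > -3]: now 4*log(y + 1) - 4*log(y + 3) + ∫(5/(y - 5)) dy.
Step 4. Evaluate the standard form [assuming y > 5]: now 5*log(y - 5) + 4*log(y + 1) - 4*log(y + 3).
Answer: 5*log(y - 5) + 4*log(y + 1) - 4*log(y + 3).


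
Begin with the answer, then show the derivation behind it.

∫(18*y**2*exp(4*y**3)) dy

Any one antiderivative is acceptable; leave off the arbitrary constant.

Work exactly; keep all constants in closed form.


The answer is 3*exp(4*y**3)/2.
Step 1. Substitute u = y**3, turning ∫(18*y**2*exp(4*y**3)) dy into ∫(6*exp(4*u)) du: now ∫(6*exp(4*u)) du.
Step 2. Evaluate the standard form: now 3*exp(4*u)/2.
Step 3. Substitute back u = y**3: now 3*exp(4*y**3)/2.
Answer: 3*exp(4*y**3)/2.


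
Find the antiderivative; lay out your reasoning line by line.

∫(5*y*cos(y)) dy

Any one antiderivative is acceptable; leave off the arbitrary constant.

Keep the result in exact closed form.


Step 1. Integrate ∫(5*y*cos(y)) dy by parts with u = y, dv = (5*cos(y)) dy, so v = 5*sin(y): now 5*y*sin(y) + ∫(-5*sin(y)) dy.
Step 2. Evaluate the standard form: now 5*y*sin(y) + 5*cos(y).
Answer: 5*y*sin(y) + 5*cos(y).


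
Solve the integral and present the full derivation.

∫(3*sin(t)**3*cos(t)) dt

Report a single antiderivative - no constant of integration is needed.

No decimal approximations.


Step 1. Substitute u = sin(t), turning ∫(3*sin(t)**3*cos(t)) dt into ∫(3*u**3) du: now ∫(3*u**3) du.
Step 2. Evaluate the standard form: now 3*u**4/4.
Step 3. Substitute back u = sin(t): now 3*sin(t)**4/4.
Answer: 3*sin(t)**4/4.


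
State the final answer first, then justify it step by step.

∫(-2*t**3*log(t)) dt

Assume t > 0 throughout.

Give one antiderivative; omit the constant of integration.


The answer is -t**4*log(t)/2 + t**4/8.
Step 1. Integrate ∫(-2*t**3*log(t)) dt by parts with u = log(t), dv = (-2*t**3) dt, so v = -t**4/2 [assuming t > 0]: now -t**4*log(t)/2 + ∫(t**3/2) dt.
Step 2. Evaluate the standard form: now -t**4*log(t)/2 + t**4/8.
Answer: -t**4*log(t)/2 + t**4/8.


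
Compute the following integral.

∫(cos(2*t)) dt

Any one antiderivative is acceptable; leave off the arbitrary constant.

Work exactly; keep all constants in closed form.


Answer: sin(2*t)/2.


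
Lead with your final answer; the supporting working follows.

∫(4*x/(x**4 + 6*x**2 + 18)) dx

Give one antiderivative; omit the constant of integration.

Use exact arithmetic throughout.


The answer is 2*atan(x**2/3 + 1)/3.
Step 1. Substitute u = x**2 + 3, turning ∫(4*x/(x**4 + 6*x**2 + 18)) dx into ∫(2/(u**2 + 9)) du: now ∫(2/(u**2 + 9)) du.
Step 2. Evaluate the standard form: now 2*atan(u/3)/3.
Step 3. Substitute back u = x**2 + 3: now 2*atan(x**2/3 + 1)/3.
Answer: 2*atan(x**2/3 + 1)/3.


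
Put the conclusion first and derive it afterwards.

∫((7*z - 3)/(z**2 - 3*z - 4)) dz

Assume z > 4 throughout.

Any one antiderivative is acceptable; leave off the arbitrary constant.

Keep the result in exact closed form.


The answer is 5*log(z - 4) + 2*log(z + 1).
Step 1. Decompose ∫((7*z - 3)/(z**2 - 3*z - 4)) dz by partial fractions, (7*z - 3)/(z**2 - 3*z - 4) = 2/(z + 1) + 5/(z - 4): now ∫(5/(z - 4)) dz + ∫(2/(z + 1)) dz.
Step 2. Evaluate the standard form [assuming z > 4]: now 5*log(z - 4) + ∫(2/(z + 1)) dz.
Step 3. Evaluate the standard form [assuming z > -1]: now 5*log(z - 4) + 2*log(z + 1).
Answer: 5*log(z - 4) + 2*log(z + 1).


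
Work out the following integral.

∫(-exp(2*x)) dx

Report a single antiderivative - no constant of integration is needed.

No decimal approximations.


Answer: -exp(2*x)/2.


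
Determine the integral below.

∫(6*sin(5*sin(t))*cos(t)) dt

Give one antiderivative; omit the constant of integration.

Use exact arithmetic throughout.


Answer: -6*cos(5*sin(t))/5.


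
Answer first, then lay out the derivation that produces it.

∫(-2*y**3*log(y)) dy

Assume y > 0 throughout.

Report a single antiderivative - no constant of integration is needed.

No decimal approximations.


The answer is -y**4*log(y)/2 + y**4/8.
Step 1. Integrate ∫(-2*y**3*log(y)) dy by parts with u = log(y), dv = (-2*y**3) dy, so v = -y**4/2 [assuming y > 0]: now -y**4*log(y)/2 + ∫(y**3/2) dy.
Step 2. Evaluate the standard form: now -y**4*log(y)/2 + y**4/8.
Answer: -y**4*log(y)/2 + y**4/8.


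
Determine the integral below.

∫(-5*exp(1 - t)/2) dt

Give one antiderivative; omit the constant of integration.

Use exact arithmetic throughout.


Answer: 5*exp(1 - t)/2.


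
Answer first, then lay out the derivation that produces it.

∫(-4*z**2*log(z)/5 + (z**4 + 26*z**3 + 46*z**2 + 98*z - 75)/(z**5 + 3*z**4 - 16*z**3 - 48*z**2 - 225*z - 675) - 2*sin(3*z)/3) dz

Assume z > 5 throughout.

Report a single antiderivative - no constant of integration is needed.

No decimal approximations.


The answer is -4*z**3*log(z)/15 + 4*z**3/45 + 2*log(z - 5) + 2*log(z + 3) - 3*log(z + 5) + 2*cos(3*z)/9 + 4*atan(z/3)/3.
Step 1. Rewrite: now ∫(-4*z**2*log(z)/5) dz + ∫((z**4 + 26*z**3 + 46*z**2 + 98*z - 75)/(z**5 + 3*z**4 - 16*z**3 - 48*z**2 - 225*z - 675)) dz + ∫(-2*sin(3*z)/3) dz.
Step 2. Decompose ∫((z**4 + 26*z**3 + 46*z**2 + 98*z - 75)/(z**5 + 3*z**4 - 16*z**3 - 48*z**2 - 225*z - 675)) dz by partial fractions, (z**4 + 26*z**3 + 46*z**2 + 98*z - 75)/(z**5 + 3*z**4 - 16*z**3 - 48*z**2 - 225*z - 675) = 4/(z**2 + 9) - 3/(z + 5) + 2/(z + 3) + 2/(z - 5): now ∫(-4*z**2*log(z)/5) dz + ∫(2/(z - 5)) dz + ∫(2/(z + 3)) dz + ∫(-3/(z + 5)) dz + ∫(4/(z**2 + 9)) dz + ∫(-2*sin(3*z)/3) dz.
Step 3. Evaluate the standard form [assuming z > -5]: now -3*log(z + 5) + ∫(-4*z**2*log(z)/5) dz + ∫(2/(z - 5)) dz + ∫(2/(z + 3)) dz + ∫(4/(z**2 + 9)) dz + ∫(-2*sin(3*z)/3) dz.
Step 4. Evaluate the standard form [assuming z > -3]: now 2*log(z + 3) - 3*log(z + 5) + ∫(-4*z**2*log(z)/5) dz + ∫(2/(z - 5)) dz + ∫(4/(z**2 + 9)) dz + ∫(-2*sin(3*z)/3) dz.
Step 5. Evaluate the standard form [assuming z > 5]: now 2*log(z - 5) + 2*log(z + 3) - 3*log(z + 5) + ∫(-4*z**2*log(z)/5) dz + ∫(4/(z**2 + 9)) dz + ∫(-2*sin(3*z)/3) dz.
Step 6. Evaluate the standard form: now 2*log(z - 5) + 2*log(z + 3) - 3*log(z + 5) + 4*atan(z/3)/3 + ∫(-4*z**2*log(z)/5) dz + ∫(-2*sin(3*z)/3) dz.
Step 7. Evaluate the standard form: now 2*log(z - 5) + 2*log(z + 3) - 3*log(z + 5) + 2*cos(3*z)/9 + 4*atan(z/3)/3 + ∫(-4*z**2*log(z)/5) dz.
Step 8. Integrate ∫(-4*z**2*log(z)/5) dz by parts with u = log(z), dv = (-4*z**2/5) dz, so v = -4*z**3/15 [assuming z > 0]: now -4*z**3*log(z)/15 + 2*log(z - 5) + 2*log(z + 3) - 3*log(z + 5) + 2*cos(3*z)/9 + 4*atan(z/3)/3 + ∫(4*z**2/15) dz.
Step 9. Evaluate the standard form: now -4*z**3*log(z)/15 + 4*z**3/45 + 2*log(z - 5) + 2*log(z + 3) - 3*log(z + 5) + 2*cos(3*z)/9 + 4*atan(z/3)/3.
Answer: -4*z**3*log(z)/15 + 4*z**3/45 + 2*log(z - 5) + 2*log(z + 3) - 3*log(z + 5) + 2*cos(3*z)/9 + 4*atan(z/3)/3.


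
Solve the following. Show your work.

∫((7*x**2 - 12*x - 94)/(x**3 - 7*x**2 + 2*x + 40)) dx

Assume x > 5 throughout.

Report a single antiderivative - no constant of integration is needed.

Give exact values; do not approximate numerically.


Step 1. Decompose ∫((7*x**2 - 12*x - 94)/(x**3 - 7*x**2 + 2*x + 40)) dx by partial fractions, (7*x**2 - 12*x - 94)/(x**3 - 7*x**2 + 2*x + 40) = -1/(x + 2) + 5/(x - 4) + 3/(x - 5): now ∫(3/(x - 5)) dx + ∫(5/(x - 4)) dx + ∫(-1/(x + 2)) dx.
Step 2. Evaluate the standard form [assuming x > 5]: now 3*log(x - 5) + ∫(5/(x - 4)) dx + ∫(-1/(x + 2)) dx.
Step 3. Evaluate the standard form [assuming x > 4]: now 3*log(x - 5) + 5*log(x - 4) + ∫(-1/(x + 2)) dx.
Step 4. Evaluate the standard form [assuming x > -2]: now 3*log(x - 5) + 5*log(x - 4) - log(x + 2).
Answer: 3*log(x - 5) + 5*log(x - 4) - log(x + 2).


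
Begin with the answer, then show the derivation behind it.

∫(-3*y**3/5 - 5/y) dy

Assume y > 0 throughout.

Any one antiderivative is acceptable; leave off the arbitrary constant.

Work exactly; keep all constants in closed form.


The answer is -3*y**4/20 - 5*log(y).
Step 1. Rewrite: now ∫(-5/y) dy + ∫(-3*y**3/5) dy.
Step 2. Evaluate the standard form [assuming y > 0]: now -5*log(y) + ∫(-3*y**3/5) dy.
Step 3. Evaluate the standard form: now -3*y**4/20 - 5*log(y).
Answer: -3*y**4/20 - 5*log(y).


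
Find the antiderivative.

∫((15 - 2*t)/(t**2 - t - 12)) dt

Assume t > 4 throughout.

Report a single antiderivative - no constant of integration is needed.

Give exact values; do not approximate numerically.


Answer: log(t - 4) - 3*log(t + 3).


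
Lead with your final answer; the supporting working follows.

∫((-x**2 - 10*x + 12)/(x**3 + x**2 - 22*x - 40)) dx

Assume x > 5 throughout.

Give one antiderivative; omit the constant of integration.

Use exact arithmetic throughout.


The answer is -log(x - 5) - 2*log(x + 2) + 2*log(x + 4).
Step 1. Decompose ∫((-x**2 - 10*x + 12)/(x**3 + x**2 - 22*x - 40)) dx by partial fractions, (-x**2 - 10*x + 12)/(x**3 + x**2 - 22*x - 40) = 2/(x + 4) - 2/(x + 2) - 1/(x - 5): now ∫(-1/(x - 5)) dx + ∫(-2/(x + 2)) dx + ∫(2/(x + 4)) dx.
Step 2. Evaluate the standard form [assuming x > -4]: now 2*log(x + 4) + ∫(-1/(x - 5)) dx + ∫(-2/(x + 2)) dx.
Step 3. Evaluate the standard form [assuming x > -2]: now -2*log(x + 2) + 2*log(x + 4) + ∫(-1/(x - 5)) dx.
Step 4. Evaluate the standard form [assuming x > 5]: now -log(x - 5) - 2*log(x + 2) + 2*log(x + 4).
Answer: -log(x - 5) - 2*log(x + 2) + 2*log(x + 4).


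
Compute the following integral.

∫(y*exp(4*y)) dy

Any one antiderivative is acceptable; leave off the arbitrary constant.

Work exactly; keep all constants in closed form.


Answer: y*exp(4*y)/4 - exp(4*y)/16.


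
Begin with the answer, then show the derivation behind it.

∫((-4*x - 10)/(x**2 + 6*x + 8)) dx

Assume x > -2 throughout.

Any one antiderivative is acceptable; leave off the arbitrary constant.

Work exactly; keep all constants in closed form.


The answer is -log(x + 2) - 3*log(x + 4).
Step 1. Decompose ∫((-4*x - 10)/(x**2 + 6*x + 8)) dx by partial fractions, (-4*x - 10)/(x**2 + 6*x + 8) = -3/(x + 4) - 1/(x + 2): now ∫(-1/(x + 2)) dx + ∫(-3/(x + 4)) dx.
Step 2. Evaluate the standard form [assuming x > -4]: now -3*log(x + 4) + ∫(-1/(x + 2)) dx.
Step 3. Evaluate the standard form [assuming x > -2]: now -log(x + 2) - 3*log(x + 4).
Answer: -log(x + 2) - 3*log(x + 4).


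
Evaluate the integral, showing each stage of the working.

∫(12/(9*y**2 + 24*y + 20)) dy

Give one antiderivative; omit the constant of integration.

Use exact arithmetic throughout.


Step 1. Substitute u = -3*y - 4, turning ∫(12/(9*y**2 + 24*y + 20)) dy into ∫(-4/(u**2 + 4)) du: now ∫(-4/(u**2 + 4)) du.
Step 2. Evaluate the standard form: now -2*atan(u/2).
Step 3. Substitute back u = -3*y - 4: now 2*atan(3*y/2 + 2).
Answer: 2*atan(3*y/2 + 2).


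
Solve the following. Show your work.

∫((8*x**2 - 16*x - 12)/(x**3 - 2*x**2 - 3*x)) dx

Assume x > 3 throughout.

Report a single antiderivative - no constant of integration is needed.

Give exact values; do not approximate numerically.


Step 1. Decompose ∫((8*x**2 - 16*x - 12)/(x**3 - 2*x**2 - 3*x)) dx by partial fractions, (8*x**2 - 16*x - 12)/(x**3 - 2*x**2 - 3*x) = 3/(x + 1) + 1/(x - 3) + 4/x: now ∫(4/x) dx + ∫(1/(x - 3)) dx + ∫(3/(x + 1)) dx.
Step 2. Evaluate the standard form [assuming x > 3]: now log(x - 3) + ∫(4/x) dx + ∫(3/(x + 1)) dx.
Step 3. Evaluate the standard form [assuming x > -1]: now log(x - 3) + 3*log(x + 1) + ∫(4/x) dx.
Step 4. Evaluate the standard form [assuming x > 0]: now 4*log(x) + log(x - 3) + 3*log(x + 1).
Answer: 4*log(x) + log(x - 3) + 3*log(x + 1).
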